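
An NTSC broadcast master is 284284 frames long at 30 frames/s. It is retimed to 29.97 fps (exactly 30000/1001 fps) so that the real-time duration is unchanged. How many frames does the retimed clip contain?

284000 frames

Target frames = source frames × (target rate / source rate) = 284284 × (30000/1001)/(30) = 284284 × 1000/1001 = 284000.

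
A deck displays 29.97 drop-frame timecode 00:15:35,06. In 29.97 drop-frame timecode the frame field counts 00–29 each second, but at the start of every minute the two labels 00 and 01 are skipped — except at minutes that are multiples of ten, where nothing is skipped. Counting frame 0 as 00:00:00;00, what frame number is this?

Complete 10-minute blocks: 1, each 17982 frames → 17982.
Remaining 5 whole minutes in the current block: 1800 + 4 × 1798 = 8992 frames.
Within the current minute: 35 × 30 + 6 − 2 = 1054 (labels ;00/;01 skipped at this minute). Total = 17982 + 8992 + 1054 = 28028.

28028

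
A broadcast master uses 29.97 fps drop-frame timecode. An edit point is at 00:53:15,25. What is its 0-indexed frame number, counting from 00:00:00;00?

95779

As if non-drop at 30 labels/s: (0 × 3600 + 53 × 60 + 15) × 30 + 25 = 95875.
Minute boundaries passed: 53; those not divisible by 10: 53 − 5 = 48; dropped labels = 2 × 48 = 96.
Actual frame index = 95875 − 96 = 95779.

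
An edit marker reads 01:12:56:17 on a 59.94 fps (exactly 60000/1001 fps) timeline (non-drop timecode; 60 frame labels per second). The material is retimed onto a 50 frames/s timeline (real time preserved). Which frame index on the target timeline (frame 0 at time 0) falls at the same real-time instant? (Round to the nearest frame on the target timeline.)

frame 219033

Source frame index: (1×3600 + 12×60 + 56) × 60 + 17 = 262577.
Real time: 262577 / (60000/1001) = 262839577/60000 s.
Target frame: (262839577/60000) × (50) = 262839577/1200 ≈ 219032.981 → 219033.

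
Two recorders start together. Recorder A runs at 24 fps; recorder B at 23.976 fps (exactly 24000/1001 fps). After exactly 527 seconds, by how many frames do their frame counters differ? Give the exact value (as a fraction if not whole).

12648/1001 frames

A emits 24 × 527 = 12648 frames; B emits 24000/1001 × 527 = 12648000/1001.
Difference = 12648/1001 frames (≈ 12.6354); B is behind A.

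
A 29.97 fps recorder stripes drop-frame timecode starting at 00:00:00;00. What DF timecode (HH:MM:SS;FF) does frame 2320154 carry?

Each 10-minute DF block holds 10 × 60 × 30 − 9 × 2 = 17982 frames. 2320154 ÷ 17982 → 129 full blocks, remainder 476.
Within the partial block the first minute is 1800 frames and each further minute 1798, so 0 further minute boundaries passed. Total skipped labels = 18 × 129 + 2 × 0 = 2322.
Non-drop label index = 2320154 + 2322 = 2322476; at 30 labels/s that is 21:30:15:26, i.e. DF 21:30:15;26.

21:30:15;26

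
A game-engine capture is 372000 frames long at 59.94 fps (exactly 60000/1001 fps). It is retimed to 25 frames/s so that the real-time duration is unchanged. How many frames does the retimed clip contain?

155155 frames

Target frames = source frames × (target rate / source rate) = 372000 × (25)/(60000/1001) = 372000 × 1001/2400 = 155155.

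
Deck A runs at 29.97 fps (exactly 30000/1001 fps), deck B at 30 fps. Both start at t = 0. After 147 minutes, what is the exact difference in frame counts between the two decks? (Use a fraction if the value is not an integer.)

37800/143 frames

147 min = 8820 s.
A emits 30000/1001 × 8820 = 37800000/143 frames; B emits 30 × 8820 = 264600.
Difference = 37800/143 frames (≈ 264.3357); B is ahead of A.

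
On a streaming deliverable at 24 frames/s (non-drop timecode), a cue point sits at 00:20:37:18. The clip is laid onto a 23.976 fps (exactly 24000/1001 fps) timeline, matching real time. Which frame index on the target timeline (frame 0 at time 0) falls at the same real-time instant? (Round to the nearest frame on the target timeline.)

Source frame index: (0×3600 + 20×60 + 37) × 24 + 18 = 29706.
Real time: 29706 / (24) = 4951/4 s.
Target frame: (4951/4) × (24000/1001) = 29706000/1001 ≈ 29676.324 → 29676.

frame 29676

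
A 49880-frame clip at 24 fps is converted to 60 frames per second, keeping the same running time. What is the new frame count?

Target frames = source frames × (target rate / source rate) = 49880 × (60)/(24) = 49880 × 5/2 = 124700.

124700 frames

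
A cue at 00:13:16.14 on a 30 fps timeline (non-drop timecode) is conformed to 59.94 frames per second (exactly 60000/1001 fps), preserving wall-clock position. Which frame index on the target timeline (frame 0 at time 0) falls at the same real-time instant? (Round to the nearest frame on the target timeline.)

Source frame index: (0×3600 + 13×60 + 16) × 30 + 14 = 23894.
Real time: 23894 / (30) = 11947/15 s.
Target frame: (11947/15) × (60000/1001) = 3676000/77 ≈ 47740.260 → 47740.

frame 47740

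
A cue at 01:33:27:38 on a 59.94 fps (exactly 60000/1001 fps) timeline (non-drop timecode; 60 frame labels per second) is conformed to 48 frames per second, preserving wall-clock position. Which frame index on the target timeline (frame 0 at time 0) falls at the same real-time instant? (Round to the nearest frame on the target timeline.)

Source frame index: (1×3600 + 33×60 + 27) × 60 + 38 = 336458.
Real time: 336458 / (60000/1001) = 168397229/30000 s.
Target frame: (168397229/30000) × (48) = 168397229/625 ≈ 269435.566 → 269436.

frame 269436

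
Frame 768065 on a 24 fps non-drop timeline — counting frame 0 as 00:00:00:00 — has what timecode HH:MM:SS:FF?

08:53:22:17

768065 ÷ 24 = 32002 full seconds, remainder 17 frames.
32002 s = 8 h 53 min 22 s.
Timecode: 08:53:22:17.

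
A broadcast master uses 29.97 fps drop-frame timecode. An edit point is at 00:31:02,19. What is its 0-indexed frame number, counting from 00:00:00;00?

55823

As if non-drop at 30 labels/s: (0 × 3600 + 31 × 60 + 2) × 30 + 19 = 55879.
Minute boundaries passed: 31; those not divisible by 10: 31 − 3 = 28; dropped labels = 2 × 28 = 56.
Actual frame index = 55879 − 56 = 55823.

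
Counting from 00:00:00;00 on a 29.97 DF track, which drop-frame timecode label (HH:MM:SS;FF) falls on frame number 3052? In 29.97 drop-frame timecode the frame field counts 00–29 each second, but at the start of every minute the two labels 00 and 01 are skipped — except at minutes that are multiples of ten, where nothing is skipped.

00:01:41;24

Each 10-minute DF block holds 10 × 60 × 30 − 9 × 2 = 17982 frames. 3052 ÷ 17982 → 0 full blocks, remainder 3052.
Within the partial block the first minute is 1800 frames and each further minute 1798, so 1 further minute boundary passed. Total skipped labels = 18 × 0 + 2 × 1 = 2.
Non-drop label index = 3052 + 2 = 3054; at 30 labels/s that is 00:01:41:24, i.e. DF 00:01:41;24.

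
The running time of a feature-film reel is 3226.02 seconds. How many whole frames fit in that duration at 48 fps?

154848 frames

Frames = 3226.02 × 48 = 3871224/25 ≈ 154848.9600.
Complete frames: 154848.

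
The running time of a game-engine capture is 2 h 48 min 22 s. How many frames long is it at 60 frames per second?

606120 frames

2 h 48 min 22 s = 10102 s.
Frames = 10102 × 60 = 606120.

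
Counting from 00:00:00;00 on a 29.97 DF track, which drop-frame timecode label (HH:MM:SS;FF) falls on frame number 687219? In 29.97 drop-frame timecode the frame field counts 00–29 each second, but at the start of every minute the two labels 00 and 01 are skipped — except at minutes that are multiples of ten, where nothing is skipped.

06:22:10;07

Each 10-minute DF block holds 10 × 60 × 30 − 9 × 2 = 17982 frames. 687219 ÷ 17982 → 38 full blocks, remainder 3903.
Within the partial block the first minute is 1800 frames and each further minute 1798, so 2 further minute boundaries passed. Total skipped labels = 18 × 38 + 2 × 2 = 688.
Non-drop label index = 687219 + 688 = 687907; at 30 labels/s that is 06:22:10:07, i.e. DF 06:22:10;07.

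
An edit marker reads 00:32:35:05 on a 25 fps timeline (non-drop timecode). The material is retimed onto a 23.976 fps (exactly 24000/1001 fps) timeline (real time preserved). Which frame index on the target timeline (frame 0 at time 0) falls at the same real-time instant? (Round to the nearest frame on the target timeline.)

Source frame index: (0×3600 + 32×60 + 35) × 25 + 5 = 48880.
Real time: 48880 / (25) = 9776/5 s.
Target frame: (9776/5) × (24000/1001) = 3609600/77 ≈ 46877.922 → 46878.

frame 46878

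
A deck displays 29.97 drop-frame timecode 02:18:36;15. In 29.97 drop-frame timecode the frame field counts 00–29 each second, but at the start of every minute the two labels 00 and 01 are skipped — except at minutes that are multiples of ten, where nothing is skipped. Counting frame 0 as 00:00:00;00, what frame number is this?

249245

As if non-drop at 30 labels/s: (2 × 3600 + 18 × 60 + 36) × 30 + 15 = 249495.
Minute boundaries passed: 138; those not divisible by 10: 138 − 13 = 125; dropped labels = 2 × 125 = 250.
Actual frame index = 249495 − 250 = 249245.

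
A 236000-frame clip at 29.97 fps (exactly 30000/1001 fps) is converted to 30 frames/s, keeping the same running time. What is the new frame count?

Target frames = source frames × (target rate / source rate) = 236000 × (30)/(30000/1001) = 236000 × 1001/1000 = 236236.

236236 frames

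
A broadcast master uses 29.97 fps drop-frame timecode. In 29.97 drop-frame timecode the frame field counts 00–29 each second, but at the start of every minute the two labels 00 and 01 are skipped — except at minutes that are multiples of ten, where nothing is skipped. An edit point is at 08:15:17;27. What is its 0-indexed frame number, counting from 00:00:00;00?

Complete 10-minute blocks: 49, each 17982 frames → 881118.
Remaining 5 whole minutes in the current block: 1800 + 4 × 1798 = 8992 frames.
Within the current minute: 17 × 30 + 27 − 2 = 535 (labels ;00/;01 skipped at this minute). Total = 881118 + 8992 + 535 = 890645.

890645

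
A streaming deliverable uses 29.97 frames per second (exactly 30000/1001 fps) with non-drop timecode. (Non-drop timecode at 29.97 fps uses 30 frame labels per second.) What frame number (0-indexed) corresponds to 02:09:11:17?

Total seconds to the label: (2 × 3600 + 9 × 60 + 11) = 7751.
Frame index = 7751 × 30 + 17 = 232547.

frame 232547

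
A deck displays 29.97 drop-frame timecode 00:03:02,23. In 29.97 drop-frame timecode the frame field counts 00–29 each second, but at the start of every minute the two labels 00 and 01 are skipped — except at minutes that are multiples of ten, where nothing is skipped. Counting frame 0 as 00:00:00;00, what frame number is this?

5477

Complete 10-minute blocks: 0, each 17982 frames → 0.
Remaining 3 whole minutes in the current block: 1800 + 2 × 1798 = 5396 frames.
Within the current minute: 2 × 30 + 23 − 2 = 81 (labels ;00/;01 skipped at this minute). Total = 0 + 5396 + 81 = 5477.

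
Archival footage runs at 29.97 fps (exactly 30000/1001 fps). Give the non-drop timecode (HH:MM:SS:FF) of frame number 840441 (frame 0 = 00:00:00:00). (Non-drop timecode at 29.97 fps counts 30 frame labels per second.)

07:46:54:21

840441 ÷ 30 = 28014 full seconds, remainder 21 frames.
28014 s = 7 h 46 min 54 s.
Timecode: 07:46:54:21.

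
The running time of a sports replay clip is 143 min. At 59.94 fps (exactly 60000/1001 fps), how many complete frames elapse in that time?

143 min = 8580 s.
Frames = 8580 × 60000/1001 = 3600000/7 ≈ 514285.7143.
Complete frames: 514285.

514285 frames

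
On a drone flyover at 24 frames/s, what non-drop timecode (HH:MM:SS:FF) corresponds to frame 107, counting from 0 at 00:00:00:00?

00:00:04:11

107 ÷ 24 = 4 full seconds, remainder 11 frames.
4 s = 0 h 0 min 4 s.
Timecode: 00:00:04:11.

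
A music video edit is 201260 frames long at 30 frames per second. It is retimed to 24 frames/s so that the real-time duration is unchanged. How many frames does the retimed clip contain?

Target frames = source frames × (target rate / source rate) = 201260 × (24)/(30) = 201260 × 4/5 = 161008.

161008 frames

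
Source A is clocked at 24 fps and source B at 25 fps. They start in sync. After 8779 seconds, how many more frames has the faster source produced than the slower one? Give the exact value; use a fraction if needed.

8779 frames

A emits 24 × 8779 = 210696 frames; B emits 25 × 8779 = 219475.
Difference = 8779 frames; B is ahead of A.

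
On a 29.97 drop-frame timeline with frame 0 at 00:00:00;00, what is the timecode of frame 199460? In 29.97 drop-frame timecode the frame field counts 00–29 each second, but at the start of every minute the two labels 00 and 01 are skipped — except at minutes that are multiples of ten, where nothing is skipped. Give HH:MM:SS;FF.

01:50:55;08

Ten DF minutes hold 17982 frames, so frame 199460 lies in block 11 (frames 197802–215783) with 1658 frames into that block.
The block's first minute is 1800 frames and the rest 1798 each; 1658 frames reaches minute 0, so 11 × 18 + 0 × 2 = 198 labels have been skipped so far.
Adding those back, label number 199460 + 198 = 199658 at 30 labels/s is 6655 s + 8 f = 1 h 50 min 55 s frame 8, i.e. 01:50:55;08.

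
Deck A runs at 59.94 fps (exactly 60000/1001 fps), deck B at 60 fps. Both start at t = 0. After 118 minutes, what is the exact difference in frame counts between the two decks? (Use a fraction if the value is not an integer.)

118 min = 7080 s.
A emits 60000/1001 × 7080 = 424800000/1001 frames; B emits 60 × 7080 = 424800.
Difference = 424800/1001 frames (≈ 424.3756); B is ahead of A.

424800/1001 frames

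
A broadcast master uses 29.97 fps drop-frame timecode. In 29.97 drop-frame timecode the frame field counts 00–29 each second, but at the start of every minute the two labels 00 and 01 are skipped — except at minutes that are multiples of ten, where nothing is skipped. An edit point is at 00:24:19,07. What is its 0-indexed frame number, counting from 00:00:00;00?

Complete 10-minute blocks: 2, each 17982 frames → 35964.
Remaining 4 whole minutes in the current block: 1800 + 3 × 1798 = 7194 frames.
Within the current minute: 19 × 30 + 7 − 2 = 575 (labels ;00/;01 skipped at this minute). Total = 35964 + 7194 + 575 = 43733.

43733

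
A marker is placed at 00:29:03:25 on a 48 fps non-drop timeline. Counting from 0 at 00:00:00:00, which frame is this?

frame 83689

Total seconds to the label: (0 × 3600 + 29 × 60 + 3) = 1743.
Frame index = 1743 × 48 + 25 = 83689.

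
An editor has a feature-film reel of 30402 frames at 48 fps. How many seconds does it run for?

633.375 seconds

Running time = 30402 / (48) = 633.375 s.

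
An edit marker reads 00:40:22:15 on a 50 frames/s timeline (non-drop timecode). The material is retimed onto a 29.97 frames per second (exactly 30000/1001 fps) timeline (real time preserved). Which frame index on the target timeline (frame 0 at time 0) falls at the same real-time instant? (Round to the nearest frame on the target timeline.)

Source frame index: (0×3600 + 40×60 + 22) × 50 + 15 = 121115.
Real time: 121115 / (50) = 24223/10 s.
Target frame: (24223/10) × (30000/1001) = 72669000/1001 ≈ 72596.404 → 72596.

frame 72596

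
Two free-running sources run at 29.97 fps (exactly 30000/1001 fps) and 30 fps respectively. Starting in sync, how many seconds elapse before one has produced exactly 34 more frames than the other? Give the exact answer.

The gap grows by |30 − 30000/1001| = 30/1001 frames per second.
Time for a 34-frame gap: 34 ÷ (30/1001) = 17017/15 s.

17017/15 seconds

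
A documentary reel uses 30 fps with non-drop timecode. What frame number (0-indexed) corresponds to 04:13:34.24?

Total seconds to the label: (4 × 3600 + 13 × 60 + 34) = 15214.
Frame index = 15214 × 30 + 24 = 456444.

frame 456444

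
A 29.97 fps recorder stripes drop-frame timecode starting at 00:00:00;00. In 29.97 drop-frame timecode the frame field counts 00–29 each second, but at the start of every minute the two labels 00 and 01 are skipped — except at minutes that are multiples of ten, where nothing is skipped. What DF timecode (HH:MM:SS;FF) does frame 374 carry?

00:00:12;14

Each 10-minute DF block holds 10 × 60 × 30 − 9 × 2 = 17982 frames. 374 ÷ 17982 → 0 full blocks, remainder 374.
Within the partial block the first minute is 1800 frames and each further minute 1798, so 0 further minute boundaries passed. Total skipped labels = 18 × 0 + 2 × 0 = 0.
Non-drop label index = 374 + 0 = 374; at 30 labels/s that is 00:00:12:14, i.e. DF 00:00:12;14.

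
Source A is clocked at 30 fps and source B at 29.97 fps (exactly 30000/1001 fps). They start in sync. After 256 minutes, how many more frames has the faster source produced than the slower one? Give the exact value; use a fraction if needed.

460800/1001 frames

256 min = 15360 s.
A emits 30 × 15360 = 460800 frames; B emits 30000/1001 × 15360 = 460800000/1001.
Difference = 460800/1001 frames (≈ 460.3397); B is behind A.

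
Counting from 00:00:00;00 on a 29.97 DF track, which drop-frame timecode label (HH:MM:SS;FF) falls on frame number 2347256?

21:45:20;06

Ten DF minutes hold 17982 frames, so frame 2347256 lies in block 130 (frames 2337660–2355641) with 9596 frames into that block.
The block's first minute is 1800 frames and the rest 1798 each; 9596 frames reaches minute 5, so 130 × 18 + 5 × 2 = 2350 labels have been skipped so far.
Adding those back, label number 2347256 + 2350 = 2349606 at 30 labels/s is 78320 s + 6 f = 21 h 45 min 20 s frame 6, i.e. 21:45:20;06.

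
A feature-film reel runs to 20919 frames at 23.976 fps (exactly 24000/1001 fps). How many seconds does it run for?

872.496625 seconds

Running time = 20919 / (24000/1001) = 872.496625 s.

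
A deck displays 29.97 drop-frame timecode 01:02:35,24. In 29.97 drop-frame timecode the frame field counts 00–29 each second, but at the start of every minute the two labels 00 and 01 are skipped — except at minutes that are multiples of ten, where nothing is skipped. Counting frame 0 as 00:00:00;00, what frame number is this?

112562

As if non-drop at 30 labels/s: (1 × 3600 + 2 × 60 + 35) × 30 + 24 = 112674.
Minute boundaries passed: 62; those not divisible by 10: 62 − 6 = 56; dropped labels = 2 × 56 = 112.
Actual frame index = 112674 − 112 = 112562.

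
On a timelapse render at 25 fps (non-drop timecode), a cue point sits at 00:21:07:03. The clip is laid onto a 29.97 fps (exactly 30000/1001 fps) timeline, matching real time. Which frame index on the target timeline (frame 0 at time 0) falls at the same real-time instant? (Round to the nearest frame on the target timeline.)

frame 37976

Source frame index: (0×3600 + 21×60 + 7) × 25 + 3 = 31678.
Real time: 31678 / (25) = 31678/25 s.
Target frame: (31678/25) × (30000/1001) = 38013600/1001 ≈ 37975.624 → 37976.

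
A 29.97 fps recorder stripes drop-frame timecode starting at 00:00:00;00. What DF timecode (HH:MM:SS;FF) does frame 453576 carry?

Ten DF minutes hold 17982 frames, so frame 453576 lies in block 25 (frames 449550–467531) with 4026 frames into that block.
The block's first minute is 1800 frames and the rest 1798 each; 4026 frames reaches minute 2, so 25 × 18 + 2 × 2 = 454 labels have been skipped so far.
Adding those back, label number 453576 + 454 = 454030 at 30 labels/s is 15134 s + 10 f = 4 h 12 min 14 s frame 10, i.e. 04:12:14;10.

04:12:14;10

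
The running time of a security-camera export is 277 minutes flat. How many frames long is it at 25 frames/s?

277 min = 16620 s.
Frames = 16620 × 25 = 415500.

415500 frames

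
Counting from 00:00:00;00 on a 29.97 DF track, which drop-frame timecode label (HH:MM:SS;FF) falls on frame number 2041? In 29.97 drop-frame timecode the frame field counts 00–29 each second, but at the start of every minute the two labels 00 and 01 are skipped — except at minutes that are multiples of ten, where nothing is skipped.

00:01:08;03

Each 10-minute DF block holds 10 × 60 × 30 − 9 × 2 = 17982 frames. 2041 ÷ 17982 → 0 full blocks, remainder 2041.
Within the partial block the first minute is 1800 frames and each further minute 1798, so 1 further minute boundary passed. Total skipped labels = 18 × 0 + 2 × 1 = 2.
Non-drop label index = 2041 + 2 = 2043; at 30 labels/s that is 00:01:08:03, i.e. DF 00:01:08;03.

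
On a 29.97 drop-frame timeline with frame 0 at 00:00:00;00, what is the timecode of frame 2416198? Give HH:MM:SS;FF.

Each 10-minute DF block holds 10 × 60 × 30 − 9 × 2 = 17982 frames. 2416198 ÷ 17982 → 134 full blocks, remainder 6610.
Within the partial block the first minute is 1800 frames and each further minute 1798, so 3 further minute boundaries passed. Total skipped labels = 18 × 134 + 2 × 3 = 2418.
Non-drop label index = 2416198 + 2418 = 2418616; at 30 labels/s that is 22:23:40:16, i.e. DF 22:23:40;16.

22:23:40;16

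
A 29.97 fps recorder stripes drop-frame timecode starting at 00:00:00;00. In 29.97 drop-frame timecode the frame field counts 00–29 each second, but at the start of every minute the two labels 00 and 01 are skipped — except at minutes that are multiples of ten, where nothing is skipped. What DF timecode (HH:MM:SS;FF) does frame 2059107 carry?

Each 10-minute DF block holds 10 × 60 × 30 − 9 × 2 = 17982 frames. 2059107 ÷ 17982 → 114 full blocks, remainder 9159.
Within the partial block the first minute is 1800 frames and each further minute 1798, so 5 further minute boundaries passed. Total skipped labels = 18 × 114 + 2 × 5 = 2062.
Non-drop label index = 2059107 + 2062 = 2061169; at 30 labels/s that is 19:05:05:19, i.e. DF 19:05:05;19.

19:05:05;19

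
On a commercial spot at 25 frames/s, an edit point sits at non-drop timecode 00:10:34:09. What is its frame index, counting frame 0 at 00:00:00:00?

Total seconds to the label: (0 × 3600 + 10 × 60 + 34) = 634.
Frame index = 634 × 25 + 9 = 15859.

frame 15859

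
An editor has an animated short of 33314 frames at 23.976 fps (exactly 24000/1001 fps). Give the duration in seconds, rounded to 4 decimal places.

1389.4714 seconds

Running time = 33314 × 1001/24000 = 16673657/12000 s ≈ 1389.4714 s.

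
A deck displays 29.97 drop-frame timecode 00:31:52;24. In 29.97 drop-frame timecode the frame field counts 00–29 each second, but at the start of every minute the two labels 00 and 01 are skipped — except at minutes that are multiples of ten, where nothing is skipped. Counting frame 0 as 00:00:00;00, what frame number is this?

57328

Complete 10-minute blocks: 3, each 17982 frames → 53946.
Remaining 1 whole minute in the current block: 1800 + 0 × 1798 = 1800 frames.
Within the current minute: 52 × 30 + 24 − 2 = 1582 (labels ;00/;01 skipped at this minute). Total = 53946 + 1800 + 1582 = 57328.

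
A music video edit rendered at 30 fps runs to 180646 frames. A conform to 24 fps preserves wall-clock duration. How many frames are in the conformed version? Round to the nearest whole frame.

144517 frames

Frames at target rate = 180646 × (24) / (30) = 722584/5 ≈ 144516.800.
Nearest whole frame: 144517.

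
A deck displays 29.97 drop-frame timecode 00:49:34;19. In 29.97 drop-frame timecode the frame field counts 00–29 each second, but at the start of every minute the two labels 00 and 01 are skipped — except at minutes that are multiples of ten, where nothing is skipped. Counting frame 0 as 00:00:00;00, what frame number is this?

As if non-drop at 30 labels/s: (0 × 3600 + 49 × 60 + 34) × 30 + 19 = 89239.
Minute boundaries passed: 49; those not divisible by 10: 49 − 4 = 45; dropped labels = 2 × 45 = 90.
Actual frame index = 89239 − 90 = 89149.

89149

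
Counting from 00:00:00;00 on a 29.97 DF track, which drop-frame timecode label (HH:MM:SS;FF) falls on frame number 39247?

00:21:49;15

Each 10-minute DF block holds 10 × 60 × 30 − 9 × 2 = 17982 frames. 39247 ÷ 17982 → 2 full blocks, remainder 3283.
Within the partial block the first minute is 1800 frames and each further minute 1798, so 1 further minute boundary passed. Total skipped labels = 18 × 2 + 2 × 1 = 38.
Non-drop label index = 39247 + 38 = 39285; at 30 labels/s that is 00:21:49:15, i.e. DF 00:21:49;15.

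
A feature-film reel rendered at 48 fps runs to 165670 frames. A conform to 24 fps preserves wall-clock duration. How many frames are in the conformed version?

Frames at target rate = 165670 × (24) / (48) = 82835.

82835 frames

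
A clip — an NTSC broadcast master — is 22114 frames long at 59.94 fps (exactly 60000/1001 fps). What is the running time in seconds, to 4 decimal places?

368.9352 seconds

Running time = 22114 × 1001/60000 = 11068057/30000 s ≈ 368.9352 s.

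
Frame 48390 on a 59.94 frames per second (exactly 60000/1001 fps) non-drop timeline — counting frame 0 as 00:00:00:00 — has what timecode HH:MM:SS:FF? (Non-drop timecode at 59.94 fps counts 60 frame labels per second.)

00:13:26:30

48390 ÷ 60 = 806 full seconds, remainder 30 frames.
806 s = 0 h 13 min 26 s.
Timecode: 00:13:26:30.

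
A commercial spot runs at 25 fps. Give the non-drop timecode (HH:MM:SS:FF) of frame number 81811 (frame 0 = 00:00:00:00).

00:54:32:11

81811 ÷ 25 = 3272 full seconds, remainder 11 frames.
3272 s = 0 h 54 min 32 s.
Timecode: 00:54:32:11.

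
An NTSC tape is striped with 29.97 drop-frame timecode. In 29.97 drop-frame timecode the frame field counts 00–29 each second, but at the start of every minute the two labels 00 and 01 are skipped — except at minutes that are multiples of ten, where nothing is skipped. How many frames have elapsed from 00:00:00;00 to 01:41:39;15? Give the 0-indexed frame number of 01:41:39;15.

Complete 10-minute blocks: 10, each 17982 frames → 179820.
Remaining 1 whole minute in the current block: 1800 + 0 × 1798 = 1800 frames.
Within the current minute: 39 × 30 + 15 − 2 = 1183 (labels ;00/;01 skipped at this minute). Total = 179820 + 1800 + 1183 = 182803.

182803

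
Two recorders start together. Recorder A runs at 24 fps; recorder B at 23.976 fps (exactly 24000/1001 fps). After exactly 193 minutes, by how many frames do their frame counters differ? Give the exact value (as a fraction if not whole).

277920/1001 frames

193 min = 11580 s.
A emits 24 × 11580 = 277920 frames; B emits 24000/1001 × 11580 = 277920000/1001.
Difference = 277920/1001 frames (≈ 277.6424); B is behind A.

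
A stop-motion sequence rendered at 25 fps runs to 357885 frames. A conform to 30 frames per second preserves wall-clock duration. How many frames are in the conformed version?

429462 frames

Target frames = source frames × (target rate / source rate) = 357885 × (30)/(25) = 357885 × 6/5 = 429462.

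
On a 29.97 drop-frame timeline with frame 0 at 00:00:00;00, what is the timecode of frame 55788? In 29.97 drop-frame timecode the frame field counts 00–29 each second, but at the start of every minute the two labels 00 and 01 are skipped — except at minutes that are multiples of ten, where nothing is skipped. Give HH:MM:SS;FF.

00:31:01;14

Each 10-minute DF block holds 10 × 60 × 30 − 9 × 2 = 17982 frames. 55788 ÷ 17982 → 3 full blocks, remainder 1842.
Within the partial block the first minute is 1800 frames and each further minute 1798, so 1 further minute boundary passed. Total skipped labels = 18 × 3 + 2 × 1 = 56.
Non-drop label index = 55788 + 56 = 55844; at 30 labels/s that is 00:31:01:14, i.e. DF 00:31:01;14.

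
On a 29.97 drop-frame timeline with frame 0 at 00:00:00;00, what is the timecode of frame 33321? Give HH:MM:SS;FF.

00:18:31;25

Each 10-minute DF block holds 10 × 60 × 30 − 9 × 2 = 17982 frames. 33321 ÷ 17982 → 1 full block, remainder 15339.
Within the partial block the first minute is 1800 frames and each further minute 1798, so 8 further minute boundaries passed. Total skipped labels = 18 × 1 + 2 × 8 = 34.
Non-drop label index = 33321 + 34 = 33355; at 30 labels/s that is 00:18:31:25, i.e. DF 00:18:31;25.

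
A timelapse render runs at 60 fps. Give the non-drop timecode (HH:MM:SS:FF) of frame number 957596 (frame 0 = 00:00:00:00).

04:25:59:56

957596 ÷ 60 = 15959 full seconds, remainder 56 frames.
15959 s = 4 h 25 min 59 s.
Timecode: 04:25:59:56.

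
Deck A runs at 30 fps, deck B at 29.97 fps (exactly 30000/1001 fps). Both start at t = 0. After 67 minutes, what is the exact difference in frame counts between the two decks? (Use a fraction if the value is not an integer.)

120600/1001 frames

67 min = 4020 s.
A emits 30 × 4020 = 120600 frames; B emits 30000/1001 × 4020 = 120600000/1001.
Difference = 120600/1001 frames (≈ 120.4795); B is behind A.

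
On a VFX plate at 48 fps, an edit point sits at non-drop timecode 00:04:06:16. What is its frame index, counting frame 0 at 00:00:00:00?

Total seconds to the label: (0 × 3600 + 4 × 60 + 6) = 246.
Frame index = 246 × 48 + 16 = 11824.

11824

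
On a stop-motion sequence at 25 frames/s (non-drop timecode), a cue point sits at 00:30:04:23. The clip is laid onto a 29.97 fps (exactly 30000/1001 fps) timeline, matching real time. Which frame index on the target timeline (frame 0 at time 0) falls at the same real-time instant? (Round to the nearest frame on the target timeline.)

frame 54094

Source frame index: (0×3600 + 30×60 + 4) × 25 + 23 = 45123.
Real time: 45123 / (25) = 45123/25 s.
Target frame: (45123/25) × (30000/1001) = 4165200/77 ≈ 54093.506 → 54094.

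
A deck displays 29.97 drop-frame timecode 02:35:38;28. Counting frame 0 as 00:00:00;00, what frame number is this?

Complete 10-minute blocks: 15, each 17982 frames → 269730.
Remaining 5 whole minutes in the current block: 1800 + 4 × 1798 = 8992 frames.
Within the current minute: 38 × 30 + 28 − 2 = 1166 (labels ;00/;01 skipped at this minute). Total = 269730 + 8992 + 1166 = 279888.

279888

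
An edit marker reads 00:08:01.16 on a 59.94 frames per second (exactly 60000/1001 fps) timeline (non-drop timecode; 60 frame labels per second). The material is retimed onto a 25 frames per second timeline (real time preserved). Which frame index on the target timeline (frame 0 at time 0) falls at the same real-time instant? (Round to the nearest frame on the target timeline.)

frame 12044

Source frame index: (0×3600 + 8×60 + 1) × 60 + 16 = 28876.
Real time: 28876 / (60000/1001) = 7226219/15000 s.
Target frame: (7226219/15000) × (25) = 7226219/600 ≈ 12043.698 → 12044.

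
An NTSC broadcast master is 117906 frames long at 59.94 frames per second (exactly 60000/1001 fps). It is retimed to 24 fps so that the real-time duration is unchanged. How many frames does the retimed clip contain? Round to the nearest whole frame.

47210 frames

Frames at target rate = 117906 × (24) / (60000/1001) = 59011953/1250 ≈ 47209.562.
Nearest whole frame: 47210.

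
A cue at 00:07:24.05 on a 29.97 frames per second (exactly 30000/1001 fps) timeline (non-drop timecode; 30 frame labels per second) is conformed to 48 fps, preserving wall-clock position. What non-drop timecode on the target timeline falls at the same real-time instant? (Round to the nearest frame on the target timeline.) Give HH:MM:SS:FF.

00:07:24:29

Source frame index: (0×3600 + 7×60 + 24) × 30 + 5 = 13325.
Real time: 13325 / (30000/1001) = 533533/1200 s.
Target frame: (533533/1200) × (48) = 533533/25 ≈ 21341.320 → 21341.
At 48 labels/s: frame 21341 → 00:07:24:29.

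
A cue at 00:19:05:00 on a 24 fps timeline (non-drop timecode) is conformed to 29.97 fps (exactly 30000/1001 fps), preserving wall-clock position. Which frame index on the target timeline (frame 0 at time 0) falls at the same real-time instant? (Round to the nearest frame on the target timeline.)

frame 34316

Source frame index: (0×3600 + 19×60 + 5) × 24 + 0 = 27480.
Real time: 27480 / (24) = 1145 s.
Target frame: (1145) × (30000/1001) = 34350000/1001 ≈ 34315.684 → 34316.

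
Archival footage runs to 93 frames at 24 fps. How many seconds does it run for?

Running time = 93 / (24) = 3.875 s.

3.875 seconds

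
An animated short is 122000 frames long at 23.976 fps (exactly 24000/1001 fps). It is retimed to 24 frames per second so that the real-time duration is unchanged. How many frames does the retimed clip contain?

122122 frames

Target frames = source frames × (target rate / source rate) = 122000 × (24)/(24000/1001) = 122000 × 1001/1000 = 122122.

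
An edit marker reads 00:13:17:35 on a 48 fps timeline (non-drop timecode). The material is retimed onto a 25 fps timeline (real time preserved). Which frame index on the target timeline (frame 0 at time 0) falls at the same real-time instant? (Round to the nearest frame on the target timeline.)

frame 19943

Source frame index: (0×3600 + 13×60 + 17) × 48 + 35 = 38291.
Real time: 38291 / (48) = 38291/48 s.
Target frame: (38291/48) × (25) = 957275/48 ≈ 19943.229 → 19943.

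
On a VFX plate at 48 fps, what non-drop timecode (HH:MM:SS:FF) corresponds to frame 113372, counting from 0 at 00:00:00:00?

113372 ÷ 48 = 2361 full seconds, remainder 44 frames.
2361 s = 0 h 39 min 21 s.
Timecode: 00:39:21:44.

00:39:21:44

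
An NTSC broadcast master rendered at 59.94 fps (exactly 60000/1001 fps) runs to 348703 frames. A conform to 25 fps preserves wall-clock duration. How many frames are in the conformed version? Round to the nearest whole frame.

Frames at target rate = 348703 × (25) / (60000/1001) = 349051703/2400 ≈ 145438.210.
Nearest whole frame: 145438.

145438 frames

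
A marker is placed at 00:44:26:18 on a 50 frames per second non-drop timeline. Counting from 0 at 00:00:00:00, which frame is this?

Total seconds to the label: (0 × 3600 + 44 × 60 + 26) = 2666.
Frame index = 2666 × 50 + 18 = 133318.

133318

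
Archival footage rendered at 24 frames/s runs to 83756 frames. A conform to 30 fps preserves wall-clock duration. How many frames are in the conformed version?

104695 frames

Target frames = source frames × (target rate / source rate) = 83756 × (30)/(24) = 83756 × 5/4 = 104695.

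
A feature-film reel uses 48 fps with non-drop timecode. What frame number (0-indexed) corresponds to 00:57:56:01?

frame 166849

Total seconds to the label: (0 × 3600 + 57 × 60 + 56) = 3476.
Frame index = 3476 × 48 + 1 = 166849.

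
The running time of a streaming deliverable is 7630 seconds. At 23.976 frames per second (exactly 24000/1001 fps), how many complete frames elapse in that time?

Frames = 7630 × 24000/1001 = 26160000/143 ≈ 182937.0629.
Complete frames: 182937.

182937 frames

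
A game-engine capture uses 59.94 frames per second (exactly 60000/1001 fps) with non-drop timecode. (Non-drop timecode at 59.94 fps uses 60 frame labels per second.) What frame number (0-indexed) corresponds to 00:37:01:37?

Total seconds to the label: (0 × 3600 + 37 × 60 + 1) = 2221.
Frame index = 2221 × 60 + 37 = 133297.

frame 133297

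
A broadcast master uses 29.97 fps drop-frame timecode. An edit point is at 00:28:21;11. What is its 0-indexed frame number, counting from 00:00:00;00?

Complete 10-minute blocks: 2, each 17982 frames → 35964.
Remaining 8 whole minutes in the current block: 1800 + 7 × 1798 = 14386 frames.
Within the current minute: 21 × 30 + 11 − 2 = 639 (labels ;00/;01 skipped at this minute). Total = 35964 + 14386 + 639 = 50989.

50989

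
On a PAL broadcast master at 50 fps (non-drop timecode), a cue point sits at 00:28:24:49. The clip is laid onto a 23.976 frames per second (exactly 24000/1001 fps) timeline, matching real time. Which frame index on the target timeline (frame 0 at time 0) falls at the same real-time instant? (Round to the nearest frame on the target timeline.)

frame 40879

Source frame index: (0×3600 + 28×60 + 24) × 50 + 49 = 85249.
Real time: 85249 / (50) = 85249/50 s.
Target frame: (85249/50) × (24000/1001) = 40919520/1001 ≈ 40878.641 → 40879.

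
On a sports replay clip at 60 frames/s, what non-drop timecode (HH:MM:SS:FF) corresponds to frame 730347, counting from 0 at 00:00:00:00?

03:22:52:27

730347 ÷ 60 = 12172 full seconds, remainder 27 frames.
12172 s = 3 h 22 min 52 s.
Timecode: 03:22:52:27.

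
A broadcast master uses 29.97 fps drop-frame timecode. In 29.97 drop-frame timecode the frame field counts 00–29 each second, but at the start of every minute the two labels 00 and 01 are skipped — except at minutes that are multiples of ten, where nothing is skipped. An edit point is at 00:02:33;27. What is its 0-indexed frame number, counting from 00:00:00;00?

Complete 10-minute blocks: 0, each 17982 frames → 0.
Remaining 2 whole minutes in the current block: 1800 + 1 × 1798 = 3598 frames.
Within the current minute: 33 × 30 + 27 − 2 = 1015 (labels ;00/;01 skipped at this minute). Total = 0 + 3598 + 1015 = 4613.

4613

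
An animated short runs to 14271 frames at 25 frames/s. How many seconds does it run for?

Running time = 14271 / (25) = 570.84 s.

570.84 seconds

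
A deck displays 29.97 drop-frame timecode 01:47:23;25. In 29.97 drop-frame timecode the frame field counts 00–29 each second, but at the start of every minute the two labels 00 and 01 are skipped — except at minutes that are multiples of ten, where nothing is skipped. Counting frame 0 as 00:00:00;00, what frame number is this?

193121

Complete 10-minute blocks: 10, each 17982 frames → 179820.
Remaining 7 whole minutes in the current block: 1800 + 6 × 1798 = 12588 frames.
Within the current minute: 23 × 30 + 25 − 2 = 713 (labels ;00/;01 skipped at this minute). Total = 179820 + 12588 + 713 = 193121.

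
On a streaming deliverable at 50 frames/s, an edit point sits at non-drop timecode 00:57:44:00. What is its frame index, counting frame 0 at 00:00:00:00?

Total seconds to the label: (0 × 3600 + 57 × 60 + 44) = 3464.
Frame index = 3464 × 50 + 0 = 173200.

frame 173200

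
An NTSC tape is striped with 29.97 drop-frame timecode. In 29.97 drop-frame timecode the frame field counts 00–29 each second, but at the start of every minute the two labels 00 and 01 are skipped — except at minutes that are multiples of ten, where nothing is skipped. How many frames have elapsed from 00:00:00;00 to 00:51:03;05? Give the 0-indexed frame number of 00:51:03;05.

91803

As if non-drop at 30 labels/s: (0 × 3600 + 51 × 60 + 3) × 30 + 5 = 91895.
Minute boundaries passed: 51; those not divisible by 10: 51 − 5 = 46; dropped labels = 2 × 46 = 92.
Actual frame index = 91895 − 92 = 91803.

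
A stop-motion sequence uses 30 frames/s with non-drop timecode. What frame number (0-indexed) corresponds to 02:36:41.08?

282038

Total seconds to the label: (2 × 3600 + 36 × 60 + 41) = 9401.
Frame index = 9401 × 30 + 8 = 282038.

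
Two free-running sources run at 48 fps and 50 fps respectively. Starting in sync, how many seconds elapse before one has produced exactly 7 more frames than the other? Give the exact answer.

3.5 seconds

The gap grows by |50 − 48| = 2 frames per second.
Time for a 7-frame gap: 7 ÷ (2) = 3.5 s.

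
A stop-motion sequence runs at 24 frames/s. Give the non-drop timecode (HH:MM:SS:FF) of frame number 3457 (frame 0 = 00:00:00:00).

00:02:24:01

3457 ÷ 24 = 144 full seconds, remainder 1 frame.
144 s = 0 h 2 min 24 s.
Timecode: 00:02:24:01.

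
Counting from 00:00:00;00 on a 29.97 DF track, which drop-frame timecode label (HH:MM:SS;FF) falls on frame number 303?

00:00:10;03

Each 10-minute DF block holds 10 × 60 × 30 − 9 × 2 = 17982 frames. 303 ÷ 17982 → 0 full blocks, remainder 303.
Within the partial block the first minute is 1800 frames and each further minute 1798, so 0 further minute boundaries passed. Total skipped labels = 18 × 0 + 2 × 0 = 0.
Non-drop label index = 303 + 0 = 303; at 30 labels/s that is 00:00:10:03, i.e. DF 00:00:10;03.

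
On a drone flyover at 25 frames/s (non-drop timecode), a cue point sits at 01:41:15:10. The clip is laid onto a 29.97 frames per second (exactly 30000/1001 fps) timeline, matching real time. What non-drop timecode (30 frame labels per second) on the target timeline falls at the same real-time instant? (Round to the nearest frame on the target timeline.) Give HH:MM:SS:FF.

Source frame index: (1×3600 + 41×60 + 15) × 25 + 10 = 151885.
Real time: 151885 / (25) = 30377/5 s.
Target frame: (30377/5) × (30000/1001) = 182262000/1001 ≈ 182079.920 → 182080.
At 30 labels/s: frame 182080 → 01:41:09:10.

01:41:09:10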